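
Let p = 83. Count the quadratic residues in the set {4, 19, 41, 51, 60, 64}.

4

(4/83) = +1 → QR.
(19/83) = -1 → non-residue.
(41/83) = +1 → QR.
(51/83) = +1 → QR.
(60/83) = -1 → non-residue.
(64/83) = +1 → QR.
Total quadratic residues among the 6: 4.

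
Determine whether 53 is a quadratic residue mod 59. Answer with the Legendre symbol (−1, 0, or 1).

Euler's criterion: (53/59) ≡ 53^29 (mod 59).
53^2 ≡ 36 (mod 59)
53^4 ≡ 57 (mod 59)
53^8 ≡ 4 (mod 59)
53^16 ≡ 16 (mod 59)
53^29 = 53^(16+8+4+1) ≡ 1 (mod 59).
Result is 1, so (53/59) = 1.

1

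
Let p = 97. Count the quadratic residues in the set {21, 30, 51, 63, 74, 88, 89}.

(21/97) = -1 → non-residue.
(30/97) = -1 → non-residue.
(51/97) = -1 → non-residue.
(63/97) = -1 → non-residue.
(74/97) = -1 → non-residue.
(88/97) = +1 → QR.
(89/97) = +1 → QR.
Total quadratic residues among the 7: 2.

2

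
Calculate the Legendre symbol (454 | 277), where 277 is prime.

First reduce: 454 ≡ 177 (mod 277).
Reciprocity: 177 ≡ 1 and 277 ≡ 1 (mod 4), so (177/277) = +(277/177).
Reduce top mod 177: now compute (100/177).
Pull out 2^2: since 177 ≡ 1 (mod 8), (2/177) = +1, so (2/177)^2 = +1.
Reciprocity: 25 ≡ 1 and 177 ≡ 1 (mod 4), so (25/177) = +(177/25).
Reduce top mod 25: now compute (2/25).
Pull out 2: since 25 ≡ 1 (mod 8), (2/25) = +1.
Reached (1/25) = 1. Collecting the sign flips along the way, the symbol is +1.

1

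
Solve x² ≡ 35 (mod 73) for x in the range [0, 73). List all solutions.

73 ≡ 1 (mod 4), so we find a root by search.
Trying successive values, 20² = 400 ≡ 35 (mod 73). The other root is 73 − 20 = 53.

20, 53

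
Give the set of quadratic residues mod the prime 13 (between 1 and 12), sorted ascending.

1,3,4,9,10,12

Square k = 1,…,6 (k and 13−k give the same square):
1²=1, 2²=4, 3²=9, 4²≡3, 5²≡12, 6²≡10 (mod 13).
So the quadratic residues mod 13 are {1, 3, 4, 9, 10, 12}.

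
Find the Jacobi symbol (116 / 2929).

Pull out 2^2: since 2929 ≡ 1 (mod 8), (2/2929) = +1, so (2/2929)^2 = +1.
Reciprocity: 29 ≡ 1 and 2929 ≡ 1 (mod 4), so (29/2929) = +(2929/29).
Reduce top mod 29: now compute (0/29).
Top reduces to 0: gcd > 1, so the symbol is 0.

0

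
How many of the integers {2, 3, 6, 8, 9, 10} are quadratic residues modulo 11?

2

(2/11) = -1 → non-residue.
(3/11) = +1 → QR.
(6/11) = -1 → non-residue.
(8/11) = -1 → non-residue.
(9/11) = +1 → QR.
(10/11) = -1 → non-residue.
Total quadratic residues among the 6: 2.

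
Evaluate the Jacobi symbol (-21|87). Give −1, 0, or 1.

0

First reduce: -21 ≡ 66 (mod 87).
Pull out 2: since 87 ≡ 7 (mod 8), (2/87) = +1.
Reciprocity: 33 ≡ 1 and 87 ≡ 3 (mod 4), so (33/87) = +(87/33).
Reduce top mod 33: now compute (21/33).
Reciprocity: 21 ≡ 1 and 33 ≡ 1 (mod 4), so (21/33) = +(33/21).
Reduce top mod 21: now compute (12/21).
Pull out 2^2: since 21 ≡ 5 (mod 8), (2/21) = -1, so (2/21)^2 = +1.
Reciprocity: 3 ≡ 3 and 21 ≡ 1 (mod 4), so (3/21) = +(21/3).
Reduce top mod 3: now compute (0/3).
Top reduces to 0: gcd > 1, so the symbol is 0.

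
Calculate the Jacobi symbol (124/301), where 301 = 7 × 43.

-1

Pull out 2^2: since 301 ≡ 5 (mod 8), (2/301) = -1, so (2/301)^2 = +1.
Reciprocity: 31 ≡ 3 and 301 ≡ 1 (mod 4), so (31/301) = +(301/31).
Reduce top mod 31: now compute (22/31).
Pull out 2: since 31 ≡ 7 (mod 8), (2/31) = +1.
Reciprocity: 11 ≡ 3 and 31 ≡ 3 (mod 4), so (11/31) = −(31/11).
Reduce top mod 11: now compute (9/11).
Reciprocity: 9 ≡ 1 and 11 ≡ 3 (mod 4), so (9/11) = +(11/9).
Reduce top mod 9: now compute (2/9).
Pull out 2: since 9 ≡ 1 (mod 8), (2/9) = +1.
Reached (1/9) = 1. Collecting the sign flips along the way, the symbol is -1.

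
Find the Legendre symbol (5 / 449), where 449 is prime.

1

Reciprocity: 5 ≡ 1 and 449 ≡ 1 (mod 4), so (5/449) = +(449/5).
Reduce top mod 5: now compute (4/5).
Pull out 2^2: since 5 ≡ 5 (mod 8), (2/5) = -1, so (2/5)^2 = +1.
Reached (1/5) = 1. Collecting the sign flips along the way, the symbol is +1.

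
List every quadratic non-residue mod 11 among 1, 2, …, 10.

Square k = 1,…,5 (k and 11−k give the same square):
1²=1, 2²=4, 3²=9, 4²≡5, 5²≡3 (mod 11).
The residues are {1, 3, 4, 5, 9}; the non-residues are the remaining 5 nonzero classes.

2 6 7 8 10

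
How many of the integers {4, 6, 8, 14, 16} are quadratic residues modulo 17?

(4/17) = +1 → QR.
(6/17) = -1 → non-residue.
(8/17) = +1 → QR.
(14/17) = -1 → non-residue.
(16/17) = +1 → QR.
Total quadratic residues among the 5: 3.

3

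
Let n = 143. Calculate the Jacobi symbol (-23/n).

-1

First reduce: -23 ≡ 120 (mod 143).
Pull out 2^3: since 143 ≡ 7 (mod 8), (2/143) = +1, so (2/143)^3 = +1.
Reciprocity: 15 ≡ 3 and 143 ≡ 3 (mod 4), so (15/143) = −(143/15).
Reduce top mod 15: now compute (8/15).
Pull out 2^3: since 15 ≡ 7 (mod 8), (2/15) = +1, so (2/15)^3 = +1.
Reached (1/15) = 1. Collecting the sign flips along the way, the symbol is -1.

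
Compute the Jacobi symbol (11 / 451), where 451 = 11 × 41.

0

Reciprocity: 11 ≡ 3 and 451 ≡ 3 (mod 4), so (11/451) = −(451/11).
Reduce top mod 11: now compute (0/11).
Top reduces to 0: gcd > 1, so the symbol is 0.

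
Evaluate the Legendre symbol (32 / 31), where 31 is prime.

1

First reduce: 32 ≡ 1 (mod 31).
Reached (1/31) = 1. Collecting the sign flips along the way, the symbol is +1.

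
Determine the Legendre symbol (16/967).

1

Pull out 2^4: since 967 ≡ 7 (mod 8), (2/967) = +1, so (2/967)^4 = +1.
Reached (1/967) = 1. Collecting the sign flips along the way, the symbol is +1.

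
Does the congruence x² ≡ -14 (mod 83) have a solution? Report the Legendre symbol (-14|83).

First reduce: -14 ≡ 69 (mod 83).
Reciprocity: 69 ≡ 1 and 83 ≡ 3 (mod 4), so (69/83) = +(83/69).
Reduce top mod 69: now compute (14/69).
Pull out 2: since 69 ≡ 5 (mod 8), (2/69) = -1.
Reciprocity: 7 ≡ 3 and 69 ≡ 1 (mod 4), so (7/69) = +(69/7).
Reduce top mod 7: now compute (6/7).
Pull out 2: since 7 ≡ 7 (mod 8), (2/7) = +1.
Reciprocity: 3 ≡ 3 and 7 ≡ 3 (mod 4), so (3/7) = −(7/3).
Reduce top mod 3: now compute (1/3).
Reached (1/3) = 1. Collecting the sign flips along the way, the symbol is +1.

1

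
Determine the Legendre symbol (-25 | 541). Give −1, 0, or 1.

1

First reduce: -25 ≡ 516 (mod 541).
Pull out 2^2: since 541 ≡ 5 (mod 8), (2/541) = -1, so (2/541)^2 = +1.
Reciprocity: 129 ≡ 1 and 541 ≡ 1 (mod 4), so (129/541) = +(541/129).
Reduce top mod 129: now compute (25/129).
Reciprocity: 25 ≡ 1 and 129 ≡ 1 (mod 4), so (25/129) = +(129/25).
Reduce top mod 25: now compute (4/25).
Pull out 2^2: since 25 ≡ 1 (mod 8), (2/25) = +1, so (2/25)^2 = +1.
Reached (1/25) = 1. Collecting the sign flips along the way, the symbol is +1.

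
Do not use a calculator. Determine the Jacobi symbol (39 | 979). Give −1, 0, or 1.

Reciprocity: 39 ≡ 3 and 979 ≡ 3 (mod 4), so (39/979) = −(979/39).
Reduce top mod 39: now compute (4/39).
Pull out 2^2: since 39 ≡ 7 (mod 8), (2/39) = +1, so (2/39)^2 = +1.
Reached (1/39) = 1. Collecting the sign flips along the way, the symbol is -1.

-1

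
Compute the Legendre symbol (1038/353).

First reduce: 1038 ≡ 332 (mod 353).
Pull out 2^2: since 353 ≡ 1 (mod 8), (2/353) = +1, so (2/353)^2 = +1.
Reciprocity: 83 ≡ 3 and 353 ≡ 1 (mod 4), so (83/353) = +(353/83).
Reduce top mod 83: now compute (21/83).
Reciprocity: 21 ≡ 1 and 83 ≡ 3 (mod 4), so (21/83) = +(83/21).
Reduce top mod 21: now compute (20/21).
Pull out 2^2: since 21 ≡ 5 (mod 8), (2/21) = -1, so (2/21)^2 = +1.
Reciprocity: 5 ≡ 1 and 21 ≡ 1 (mod 4), so (5/21) = +(21/5).
Reduce top mod 5: now compute (1/5).
Reached (1/5) = 1. Collecting the sign flips along the way, the symbol is +1.

1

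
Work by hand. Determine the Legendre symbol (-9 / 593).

1

First reduce: -9 ≡ 584 (mod 593).
Pull out 2^3: since 593 ≡ 1 (mod 8), (2/593) = +1, so (2/593)^3 = +1.
Reciprocity: 73 ≡ 1 and 593 ≡ 1 (mod 4), so (73/593) = +(593/73).
Reduce top mod 73: now compute (9/73).
Reciprocity: 9 ≡ 1 and 73 ≡ 1 (mod 4), so (9/73) = +(73/9).
Reduce top mod 9: now compute (1/9).
Reached (1/9) = 1. Collecting the sign flips along the way, the symbol is +1.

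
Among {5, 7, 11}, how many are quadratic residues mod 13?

0

(5/13) = -1 → non-residue.
(7/13) = -1 → non-residue.
(11/13) = -1 → non-residue.
Total quadratic residues among the 3: 0.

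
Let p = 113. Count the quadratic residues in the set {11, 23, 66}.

1

(11/113) = +1 → QR.
(23/113) = -1 → non-residue.
(66/113) = -1 → non-residue.
Total quadratic residues among the 3: 1.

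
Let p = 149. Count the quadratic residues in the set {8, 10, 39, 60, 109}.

1

(8/149) = -1 → non-residue.
(10/149) = -1 → non-residue.
(39/149) = +1 → QR.
(60/149) = -1 → non-residue.
(109/149) = -1 → non-residue.
Total quadratic residues among the 5: 1.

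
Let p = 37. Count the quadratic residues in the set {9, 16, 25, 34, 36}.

5

(9/37) = +1 → QR.
(16/37) = +1 → QR.
(25/37) = +1 → QR.
(34/37) = +1 → QR.
(36/37) = +1 → QR.
Total quadratic residues among the 5: 5.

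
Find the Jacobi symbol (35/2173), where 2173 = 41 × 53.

1

Reciprocity: 35 ≡ 3 and 2173 ≡ 1 (mod 4), so (35/2173) = +(2173/35).
Reduce top mod 35: now compute (3/35).
Reciprocity: 3 ≡ 3 and 35 ≡ 3 (mod 4), so (3/35) = −(35/3).
Reduce top mod 3: now compute (2/3).
Pull out 2: since 3 ≡ 3 (mod 8), (2/3) = -1.
Reached (1/3) = 1. Collecting the sign flips along the way, the symbol is +1.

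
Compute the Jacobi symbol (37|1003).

1

Reciprocity: 37 ≡ 1 and 1003 ≡ 3 (mod 4), so (37/1003) = +(1003/37).
Reduce top mod 37: now compute (4/37).
Pull out 2^2: since 37 ≡ 5 (mod 8), (2/37) = -1, so (2/37)^2 = +1.
Reached (1/37) = 1. Collecting the sign flips along the way, the symbol is +1.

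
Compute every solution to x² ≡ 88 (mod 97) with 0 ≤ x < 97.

97 ≡ 1 (mod 4), so we find a root by search.
Trying successive values, 31² = 961 ≡ 88 (mod 97). The other root is 97 − 31 = 66.

31, 66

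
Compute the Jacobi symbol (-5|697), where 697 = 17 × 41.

-1

First reduce: -5 ≡ 692 (mod 697).
Pull out 2^2: since 697 ≡ 1 (mod 8), (2/697) = +1, so (2/697)^2 = +1.
Reciprocity: 173 ≡ 1 and 697 ≡ 1 (mod 4), so (173/697) = +(697/173).
Reduce top mod 173: now compute (5/173).
Reciprocity: 5 ≡ 1 and 173 ≡ 1 (mod 4), so (5/173) = +(173/5).
Reduce top mod 5: now compute (3/5).
Reciprocity: 3 ≡ 3 and 5 ≡ 1 (mod 4), so (3/5) = +(5/3).
Reduce top mod 3: now compute (2/3).
Pull out 2: since 3 ≡ 3 (mod 8), (2/3) = -1.
Reached (1/3) = 1. Collecting the sign flips along the way, the symbol is -1.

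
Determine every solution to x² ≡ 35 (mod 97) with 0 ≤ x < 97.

36, 61

97 ≡ 1 (mod 4), so we find a root by search.
Trying successive values, 36² = 1296 ≡ 35 (mod 97). The other root is 97 − 36 = 61.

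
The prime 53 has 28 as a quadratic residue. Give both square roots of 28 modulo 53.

9, 44

53 ≡ 1 (mod 4), so we find a root by search.
Trying successive values, 9² = 81 ≡ 28 (mod 53). The other root is 53 − 9 = 44.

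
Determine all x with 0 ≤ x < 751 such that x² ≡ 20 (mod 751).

Since 751 ≡ 3 (mod 4), a square root of 20 is 20^((751+1)/4) = 20^188 mod 751.
Repeated squaring: 20^2≡400, 20^4≡37, 20^8≡618, 20^16≡416, 20^32≡326, 20^64≡385, 20^128≡278 (mod 751).
20^188 = 20^(128+32+16+8+4) ≡ 660 (mod 751).
Check: 660² = 435600 ≡ 20 (mod 751). The two roots are 91 and 660.

91, 660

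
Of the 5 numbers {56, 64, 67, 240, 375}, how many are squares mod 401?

2

(56/401) = +1 → QR.
(64/401) = +1 → QR.
(67/401) = -1 → non-residue.
(240/401) = -1 → non-residue.
(375/401) = -1 → non-residue.
Total quadratic residues among the 5: 2.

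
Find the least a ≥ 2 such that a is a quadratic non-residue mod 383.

5

(2/383) = +1, so 2 is a residue.
(3/383) = +1, so 3 is a residue.
(4/383) = +1, so 4 is a residue.
(5/383) = −1, so 5 is the smallest positive non-residue mod 383.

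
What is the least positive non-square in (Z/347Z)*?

(2/347) = −1, so 2 is the smallest positive non-residue mod 347.

2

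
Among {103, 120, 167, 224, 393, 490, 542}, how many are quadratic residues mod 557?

3

(103/557) = -1 → non-residue.
(120/557) = -1 → non-residue.
(167/557) = +1 → QR.
(224/557) = -1 → non-residue.
(393/557) = -1 → non-residue.
(490/557) = +1 → QR.
(542/557) = +1 → QR.
Total quadratic residues among the 7: 3.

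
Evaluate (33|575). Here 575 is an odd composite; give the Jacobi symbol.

Reciprocity: 33 ≡ 1 and 575 ≡ 3 (mod 4), so (33/575) = +(575/33).
Reduce top mod 33: now compute (14/33).
Pull out 2: since 33 ≡ 1 (mod 8), (2/33) = +1.
Reciprocity: 7 ≡ 3 and 33 ≡ 1 (mod 4), so (7/33) = +(33/7).
Reduce top mod 7: now compute (5/7).
Reciprocity: 5 ≡ 1 and 7 ≡ 3 (mod 4), so (5/7) = +(7/5).
Reduce top mod 5: now compute (2/5).
Pull out 2: since 5 ≡ 5 (mod 8), (2/5) = -1.
Reached (1/5) = 1. Collecting the sign flips along the way, the symbol is -1.

-1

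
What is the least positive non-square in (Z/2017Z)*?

5

(2/2017) = +1, so 2 is a residue.
(3/2017) = +1, so 3 is a residue.
(4/2017) = +1, so 4 is a residue.
(5/2017) = −1, so 5 is the smallest positive non-residue mod 2017.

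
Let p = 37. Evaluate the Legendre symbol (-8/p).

-1

First reduce: -8 ≡ 29 (mod 37).
Reciprocity: 29 ≡ 1 and 37 ≡ 1 (mod 4), so (29/37) = +(37/29).
Reduce top mod 29: now compute (8/29).
Pull out 2^3: since 29 ≡ 5 (mod 8), (2/29) = -1, so (2/29)^3 = -1.
Reached (1/29) = 1. Collecting the sign flips along the way, the symbol is -1.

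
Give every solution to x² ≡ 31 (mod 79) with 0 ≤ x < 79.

30, 49

Since 79 ≡ 3 (mod 4), a square root of 31 is 31^((79+1)/4) = 31^20 mod 79.
Repeated squaring: 31^2≡13, 31^4≡11, 31^8≡42, 31^16≡26 (mod 79).
31^20 = 31^(16+4) ≡ 49 (mod 79).
Check: 49² = 2401 ≡ 31 (mod 79). The two roots are 30 and 49.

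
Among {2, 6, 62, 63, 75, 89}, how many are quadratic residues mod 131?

4

(2/131) = -1 → non-residue.
(6/131) = -1 → non-residue.
(62/131) = +1 → QR.
(63/131) = +1 → QR.
(75/131) = +1 → QR.
(89/131) = +1 → QR.
Total quadratic residues among the 6: 4.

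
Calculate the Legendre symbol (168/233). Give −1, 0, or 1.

Euler's criterion: (168/233) ≡ 168^116 (mod 233).
168^2 ≡ 31 (mod 233)
168^4 ≡ 29 (mod 233)
168^8 ≡ 142 (mod 233)
168^16 ≡ 126 (mod 233)
168^32 ≡ 32 (mod 233)
168^64 ≡ 92 (mod 233)
168^116 = 168^(64+32+16+4) ≡ 232 (mod 233).
Result is 232 ≡ −1, so (168/233) = −1.

-1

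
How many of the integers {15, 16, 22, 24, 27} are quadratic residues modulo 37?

2

(15/37) = -1 → non-residue.
(16/37) = +1 → QR.
(22/37) = -1 → non-residue.
(24/37) = -1 → non-residue.
(27/37) = +1 → QR.
Total quadratic residues among the 5: 2.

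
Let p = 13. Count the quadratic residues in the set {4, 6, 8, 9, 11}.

2

(4/13) = +1 → QR.
(6/13) = -1 → non-residue.
(8/13) = -1 → non-residue.
(9/13) = +1 → QR.
(11/13) = -1 → non-residue.
Total quadratic residues among the 5: 2.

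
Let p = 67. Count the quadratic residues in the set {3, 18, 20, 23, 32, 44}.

(3/67) = -1 → non-residue.
(18/67) = -1 → non-residue.
(20/67) = -1 → non-residue.
(23/67) = +1 → QR.
(32/67) = -1 → non-residue.
(44/67) = -1 → non-residue.
Total quadratic residues among the 6: 1.

1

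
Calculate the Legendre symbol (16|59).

Pull out 2^4: since 59 ≡ 3 (mod 8), (2/59) = -1, so (2/59)^4 = +1.
Reached (1/59) = 1. Collecting the sign flips along the way, the symbol is +1.

1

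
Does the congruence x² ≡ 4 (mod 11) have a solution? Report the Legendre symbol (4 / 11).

1

Pull out 2^2: since 11 ≡ 3 (mod 8), (2/11) = -1, so (2/11)^2 = +1.
Reached (1/11) = 1. Collecting the sign flips along the way, the symbol is +1.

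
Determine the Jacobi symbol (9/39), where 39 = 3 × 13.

Reciprocity: 9 ≡ 1 and 39 ≡ 3 (mod 4), so (9/39) = +(39/9).
Reduce top mod 9: now compute (3/9).
Reciprocity: 3 ≡ 3 and 9 ≡ 1 (mod 4), so (3/9) = +(9/3).
Reduce top mod 3: now compute (0/3).
Top reduces to 0: gcd > 1, so the symbol is 0.

0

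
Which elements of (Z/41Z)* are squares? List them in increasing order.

1, 2, 4, 5, 8, 9, 10, 16, 18, 20, 21, 23, 25, 31, 32, 33, 36, 37, 39, 40

Square k = 1,…,20 (k and 41−k give the same square):
1²=1, 2²=4, 3²=9, 4²=16, 5²=25, 6²=36, 7²≡8, 8²≡23, 9²≡40, 10²≡18, 11²≡39, 12²≡21, 13²≡5, 14²≡32, 15²≡20, 16²≡10, 17²≡2, 18²≡37, 19²≡33, 20²≡31 (mod 41).
So the quadratic residues mod 41 are {1, 2, 4, 5, 8, 9, 10, 16, 18, 20, 21, 23, 25, 31, 32, 33, 36, 37, 39, 40}.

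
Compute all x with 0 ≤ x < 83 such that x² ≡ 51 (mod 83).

Since 83 ≡ 3 (mod 4), a square root of 51 is 51^((83+1)/4) = 51^21 mod 83.
Repeated squaring: 51^2≡28, 51^4≡37, 51^8≡41, 51^16≡21 (mod 83).
51^21 = 51^(16+4+1) ≡ 36 (mod 83).
Check: 36² = 1296 ≡ 51 (mod 83). The two roots are 36 and 47.

36, 47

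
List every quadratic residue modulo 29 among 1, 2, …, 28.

Square k = 1,…,14 (k and 29−k give the same square):
1²=1, 2²=4, 3²=9, 4²=16, 5²=25, 6²≡7, 7²≡20, 8²≡6, 9²≡23, 10²≡13, 11²≡5, 12²≡28, 13²≡24, 14²≡22 (mod 29).
So the quadratic residues mod 29 are {1, 4, 5, 6, 7, 9, 13, 16, 20, 22, 23, 24, 25, 28}.

1 4 5 6 7 9 13 16 20 22 23 24 25 28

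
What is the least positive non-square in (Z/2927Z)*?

5

(2/2927) = +1, so 2 is a residue.
(3/2927) = +1, so 3 is a residue.
(4/2927) = +1, so 4 is a residue.
(5/2927) = −1, so 5 is the smallest positive non-residue mod 2927.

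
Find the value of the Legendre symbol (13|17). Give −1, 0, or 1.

Reciprocity: 13 ≡ 1 and 17 ≡ 1 (mod 4), so (13/17) = +(17/13).
Reduce top mod 13: now compute (4/13).
Pull out 2^2: since 13 ≡ 5 (mod 8), (2/13) = -1, so (2/13)^2 = +1.
Reached (1/13) = 1. Collecting the sign flips along the way, the symbol is +1.

1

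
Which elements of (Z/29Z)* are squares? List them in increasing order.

1,4,5,6,7,9,13,16,20,22,23,24,25,28

Square k = 1,…,14 (k and 29−k give the same square):
1²=1, 2²=4, 3²=9, 4²=16, 5²=25, 6²≡7, 7²≡20, 8²≡6, 9²≡23, 10²≡13, 11²≡5, 12²≡28, 13²≡24, 14²≡22 (mod 29).
So the quadratic residues mod 29 are {1, 4, 5, 6, 7, 9, 13, 16, 20, 22, 23, 24, 25, 28}.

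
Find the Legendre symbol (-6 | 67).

Euler's criterion: (-6/67) ≡ 61^33 (mod 67).
61^2 ≡ 36 (mod 67)
61^4 ≡ 23 (mod 67)
61^8 ≡ 60 (mod 67)
61^16 ≡ 49 (mod 67)
61^32 ≡ 56 (mod 67)
61^33 = 61^(32+1) ≡ 66 (mod 67).
Result is 66 ≡ −1, so (-6/67) = −1.

-1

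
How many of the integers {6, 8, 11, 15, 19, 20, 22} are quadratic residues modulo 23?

(6/23) = +1 → QR.
(8/23) = +1 → QR.
(11/23) = -1 → non-residue.
(15/23) = -1 → non-residue.
(19/23) = -1 → non-residue.
(20/23) = -1 → non-residue.
(22/23) = -1 → non-residue.
Total quadratic residues among the 7: 2.

2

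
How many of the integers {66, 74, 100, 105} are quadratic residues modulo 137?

(66/137) = -1 → non-residue.
(74/137) = +1 → QR.
(100/137) = +1 → QR.
(105/137) = +1 → QR.
Total quadratic residues among the 4: 3.

3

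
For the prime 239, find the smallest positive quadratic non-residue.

(2/239) = +1, so 2 is a residue.
(3/239) = +1, so 3 is a residue.
(4/239) = +1, so 4 is a residue.
(5/239) = +1, so 5 is a residue.
(6/239) = +1, so 6 is a residue.
(7/239) = −1, so 7 is the smallest positive non-residue mod 239.

7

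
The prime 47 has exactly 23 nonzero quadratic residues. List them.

Square k = 1,…,23 (k and 47−k give the same square):
1²=1, 2²=4, 3²=9, 4²=16, 5²=25, 6²=36, 7²≡2, 8²≡17, 9²≡34, 10²≡6, 11²≡27, 12²≡3, 13²≡28, 14²≡8, 15²≡37, 16²≡21, 17²≡7, 18²≡42, 19²≡32, 20²≡24, 21²≡18, 22²≡14, 23²≡12 (mod 47).
So the quadratic residues mod 47 are {1, 2, 3, 4, 6, 7, 8, 9, 12, 14, 16, 17, 18, 21, 24, 25, 27, 28, 32, 34, 36, 37, 42}.

1, 2, 3, 4, 6, 7, 8, 9, 12, 14, 16, 17, 18, 21, 24, 25, 27, 28, 32, 34, 36, 37, 42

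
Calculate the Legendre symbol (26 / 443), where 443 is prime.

-1

Pull out 2: since 443 ≡ 3 (mod 8), (2/443) = -1.
Reciprocity: 13 ≡ 1 and 443 ≡ 3 (mod 4), so (13/443) = +(443/13).
Reduce top mod 13: now compute (1/13).
Reached (1/13) = 1. Collecting the sign flips along the way, the symbol is -1.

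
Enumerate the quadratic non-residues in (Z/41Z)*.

Square k = 1,…,20 (k and 41−k give the same square):
1²=1, 2²=4, 3²=9, 4²=16, 5²=25, 6²=36, 7²≡8, 8²≡23, 9²≡40, 10²≡18, 11²≡39, 12²≡21, 13²≡5, 14²≡32, 15²≡20, 16²≡10, 17²≡2, 18²≡37, 19²≡33, 20²≡31 (mod 41).
The residues are {1, 2, 4, 5, 8, 9, 10, 16, 18, 20, 21, 23, 25, 31, 32, 33, 36, 37, 39, 40}; the non-residues are the remaining 20 nonzero classes.

3,6,7,11,12,13,14,15,17,19,22,24,26,27,28,29,30,34,35,38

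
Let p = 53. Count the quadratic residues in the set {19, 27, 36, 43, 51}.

2

(19/53) = -1 → non-residue.
(27/53) = -1 → non-residue.
(36/53) = +1 → QR.
(43/53) = +1 → QR.
(51/53) = -1 → non-residue.
Total quadratic residues among the 5: 2.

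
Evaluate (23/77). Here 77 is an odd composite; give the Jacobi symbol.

1

Reciprocity: 23 ≡ 3 and 77 ≡ 1 (mod 4), so (23/77) = +(77/23).
Reduce top mod 23: now compute (8/23).
Pull out 2^3: since 23 ≡ 7 (mod 8), (2/23) = +1, so (2/23)^3 = +1.
Reached (1/23) = 1. Collecting the sign flips along the way, the symbol is +1.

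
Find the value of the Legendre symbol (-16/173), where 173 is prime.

First reduce: -16 ≡ 157 (mod 173).
Reciprocity: 157 ≡ 1 and 173 ≡ 1 (mod 4), so (157/173) = +(173/157).
Reduce top mod 157: now compute (16/157).
Pull out 2^4: since 157 ≡ 5 (mod 8), (2/157) = -1, so (2/157)^4 = +1.
Reached (1/157) = 1. Collecting the sign flips along the way, the symbol is +1.

1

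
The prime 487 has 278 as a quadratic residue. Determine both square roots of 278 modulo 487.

231, 256

Since 487 ≡ 3 (mod 4), a square root of 278 is 278^((487+1)/4) = 278^122 mod 487.
Repeated squaring: 278^2≡338, 278^4≡286, 278^8≡467, 278^16≡400, 278^32≡264, 278^64≡55 (mod 487).
278^122 = 278^(64+32+16+8+2) ≡ 256 (mod 487).
Check: 256² = 65536 ≡ 278 (mod 487). The two roots are 231 and 256.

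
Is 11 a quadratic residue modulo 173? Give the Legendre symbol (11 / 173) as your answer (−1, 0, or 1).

Euler's criterion: (11/173) ≡ 11^86 (mod 173).
11^2 ≡ 121 (mod 173)
11^4 ≡ 109 (mod 173)
11^8 ≡ 117 (mod 173)
11^16 ≡ 22 (mod 173)
11^32 ≡ 138 (mod 173)
11^64 ≡ 14 (mod 173)
11^86 = 11^(64+16+4+2) ≡ 172 (mod 173).
Result is 172 ≡ −1, so (11/173) = −1.

-1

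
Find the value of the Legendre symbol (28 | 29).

Euler's criterion: (28/29) ≡ 28^14 (mod 29).
28^2 ≡ 1 (mod 29)
28^4 ≡ 1 (mod 29)
28^8 ≡ 1 (mod 29)
28^14 = 28^(8+4+2) ≡ 1 (mod 29).
Result is 1, so (28/29) = 1.

1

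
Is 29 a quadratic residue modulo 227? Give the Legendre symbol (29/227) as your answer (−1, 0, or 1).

Euler's criterion: (29/227) ≡ 29^113 (mod 227).
29^2 ≡ 160 (mod 227)
29^4 ≡ 176 (mod 227)
29^8 ≡ 104 (mod 227)
29^16 ≡ 147 (mod 227)
29^32 ≡ 44 (mod 227)
29^64 ≡ 120 (mod 227)
29^113 = 29^(64+32+16+1) ≡ 1 (mod 227).
Result is 1, so (29/227) = 1.

1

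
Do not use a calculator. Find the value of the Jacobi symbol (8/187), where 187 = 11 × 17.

-1

Pull out 2^3: since 187 ≡ 3 (mod 8), (2/187) = -1, so (2/187)^3 = -1.
Reached (1/187) = 1. Collecting the sign flips along the way, the symbol is -1.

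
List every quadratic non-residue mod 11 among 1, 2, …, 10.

2,6,7,8,10

Square k = 1,…,5 (k and 11−k give the same square):
1²=1, 2²=4, 3²=9, 4²≡5, 5²≡3 (mod 11).
The residues are {1, 3, 4, 5, 9}; the non-residues are the remaining 5 nonzero classes.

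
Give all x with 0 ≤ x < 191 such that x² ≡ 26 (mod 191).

Since 191 ≡ 3 (mod 4), a square root of 26 is 26^((191+1)/4) = 26^48 mod 191.
Repeated squaring: 26^2≡103, 26^4≡104, 26^8≡120, 26^16≡75, 26^32≡86 (mod 191).
26^48 = 26^(32+16) ≡ 147 (mod 191).
Check: 147² = 21609 ≡ 26 (mod 191). The two roots are 44 and 147.

44, 147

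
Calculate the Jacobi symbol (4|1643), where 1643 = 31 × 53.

Pull out 2^2: since 1643 ≡ 3 (mod 8), (2/1643) = -1, so (2/1643)^2 = +1.
Reached (1/1643) = 1. Collecting the sign flips along the way, the symbol is +1.

1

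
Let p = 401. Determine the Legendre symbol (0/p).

Top reduces to 0: gcd > 1, so the symbol is 0.

0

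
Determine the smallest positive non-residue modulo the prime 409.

7

(2/409) = +1, so 2 is a residue.
(3/409) = +1, so 3 is a residue.
(4/409) = +1, so 4 is a residue.
(5/409) = +1, so 5 is a residue.
(6/409) = +1, so 6 is a residue.
(7/409) = −1, so 7 is the smallest positive non-residue mod 409.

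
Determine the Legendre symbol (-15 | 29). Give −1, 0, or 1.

-1

First reduce: -15 ≡ 14 (mod 29).
Pull out 2: since 29 ≡ 5 (mod 8), (2/29) = -1.
Reciprocity: 7 ≡ 3 and 29 ≡ 1 (mod 4), so (7/29) = +(29/7).
Reduce top mod 7: now compute (1/7).
Reached (1/7) = 1. Collecting the sign flips along the way, the symbol is -1.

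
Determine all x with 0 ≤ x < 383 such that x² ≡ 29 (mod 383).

98, 285

Since 383 ≡ 3 (mod 4), a square root of 29 is 29^((383+1)/4) = 29^96 mod 383.
Repeated squaring: 29^2≡75, 29^4≡263, 29^8≡229, 29^16≡353, 29^32≡134, 29^64≡338 (mod 383).
29^96 = 29^(64+32) ≡ 98 (mod 383).
Check: 98² = 9604 ≡ 29 (mod 383). The two roots are 98 and 285.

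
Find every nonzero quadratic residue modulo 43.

1 4 6 9 10 11 13 14 15 16 17 21 23 24 25 31 35 36 38 40 41

Square k = 1,…,21 (k and 43−k give the same square):
1²=1, 2²=4, 3²=9, 4²=16, 5²=25, 6²=36, 7²≡6, 8²≡21, 9²≡38, 10²≡14, 11²≡35, 12²≡15, 13²≡40, 14²≡24, 15²≡10, 16²≡41, 17²≡31, 18²≡23, 19²≡17, 20²≡13, 21²≡11 (mod 43).
So the quadratic residues mod 43 are {1, 4, 6, 9, 10, 11, 13, 14, 15, 16, 17, 21, 23, 24, 25, 31, 35, 36, 38, 40, 41}.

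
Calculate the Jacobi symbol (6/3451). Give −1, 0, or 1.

1

Pull out 2: since 3451 ≡ 3 (mod 8), (2/3451) = -1.
Reciprocity: 3 ≡ 3 and 3451 ≡ 3 (mod 4), so (3/3451) = −(3451/3).
Reduce top mod 3: now compute (1/3).
Reached (1/3) = 1. Collecting the sign flips along the way, the symbol is +1.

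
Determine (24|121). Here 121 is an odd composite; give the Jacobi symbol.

Pull out 2^3: since 121 ≡ 1 (mod 8), (2/121) = +1, so (2/121)^3 = +1.
Reciprocity: 3 ≡ 3 and 121 ≡ 1 (mod 4), so (3/121) = +(121/3).
Reduce top mod 3: now compute (1/3).
Reached (1/3) = 1. Collecting the sign flips along the way, the symbol is +1.

1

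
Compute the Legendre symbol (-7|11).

1

First reduce: -7 ≡ 4 (mod 11).
Pull out 2^2: since 11 ≡ 3 (mod 8), (2/11) = -1, so (2/11)^2 = +1.
Reached (1/11) = 1. Collecting the sign flips along the way, the symbol is +1.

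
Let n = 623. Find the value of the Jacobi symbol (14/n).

Pull out 2: since 623 ≡ 7 (mod 8), (2/623) = +1.
Reciprocity: 7 ≡ 3 and 623 ≡ 3 (mod 4), so (7/623) = −(623/7).
Reduce top mod 7: now compute (0/7).
Top reduces to 0: gcd > 1, so the symbol is 0.

0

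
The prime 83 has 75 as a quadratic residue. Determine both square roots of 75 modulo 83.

18, 65

Since 83 ≡ 3 (mod 4), a square root of 75 is 75^((83+1)/4) = 75^21 mod 83.
Repeated squaring: 75^2≡64, 75^4≡29, 75^8≡11, 75^16≡38 (mod 83).
75^21 = 75^(16+4+1) ≡ 65 (mod 83).
Check: 65² = 4225 ≡ 75 (mod 83). The two roots are 18 and 65.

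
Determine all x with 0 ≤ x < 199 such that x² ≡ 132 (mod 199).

Since 199 ≡ 3 (mod 4), a square root of 132 is 132^((199+1)/4) = 132^50 mod 199.
Repeated squaring: 132^2≡111, 132^4≡182, 132^8≡90, 132^16≡140, 132^32≡98 (mod 199).
132^50 = 132^(32+16+2) ≡ 172 (mod 199).
Check: 172² = 29584 ≡ 132 (mod 199). The two roots are 27 and 172.

27, 172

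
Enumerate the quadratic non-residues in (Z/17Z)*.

Square k = 1,…,8 (k and 17−k give the same square):
1²=1, 2²=4, 3²=9, 4²=16, 5²≡8, 6²≡2, 7²≡15, 8²≡13 (mod 17).
The residues are {1, 2, 4, 8, 9, 13, 15, 16}; the non-residues are the remaining 8 nonzero classes.

3, 5, 6, 7, 10, 11, 12, 14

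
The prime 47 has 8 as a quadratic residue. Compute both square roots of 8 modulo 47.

14, 33

Since 47 ≡ 3 (mod 4), a square root of 8 is 8^((47+1)/4) = 8^12 mod 47.
Repeated squaring: 8^2≡17, 8^4≡7, 8^8≡2 (mod 47).
8^12 = 8^(8+4) ≡ 14 (mod 47).
Check: 14² = 196 ≡ 8 (mod 47). The two roots are 14 and 33.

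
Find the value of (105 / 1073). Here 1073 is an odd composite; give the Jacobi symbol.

Reciprocity: 105 ≡ 1 and 1073 ≡ 1 (mod 4), so (105/1073) = +(1073/105).
Reduce top mod 105: now compute (23/105).
Reciprocity: 23 ≡ 3 and 105 ≡ 1 (mod 4), so (23/105) = +(105/23).
Reduce top mod 23: now compute (13/23).
Reciprocity: 13 ≡ 1 and 23 ≡ 3 (mod 4), so (13/23) = +(23/13).
Reduce top mod 13: now compute (10/13).
Pull out 2: since 13 ≡ 5 (mod 8), (2/13) = -1.
Reciprocity: 5 ≡ 1 and 13 ≡ 1 (mod 4), so (5/13) = +(13/5).
Reduce top mod 5: now compute (3/5).
Reciprocity: 3 ≡ 3 and 5 ≡ 1 (mod 4), so (3/5) = +(5/3).
Reduce top mod 3: now compute (2/3).
Pull out 2: since 3 ≡ 3 (mod 8), (2/3) = -1.
Reached (1/3) = 1. Collecting the sign flips along the way, the symbol is +1.

1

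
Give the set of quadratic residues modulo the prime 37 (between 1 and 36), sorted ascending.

1,3,4,7,9,10,11,12,16,21,25,26,27,28,30,33,34,36

Square k = 1,…,18 (k and 37−k give the same square):
1²=1, 2²=4, 3²=9, 4²=16, 5²=25, 6²=36, 7²≡12, 8²≡27, 9²≡7, 10²≡26, 11²≡10, 12²≡33, 13²≡21, 14²≡11, 15²≡3, 16²≡34, 17²≡30, 18²≡28 (mod 37).
So the quadratic residues mod 37 are {1, 3, 4, 7, 9, 10, 11, 12, 16, 21, 25, 26, 27, 28, 30, 33, 34, 36}.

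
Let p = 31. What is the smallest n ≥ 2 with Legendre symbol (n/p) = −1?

(2/31) = +1, so 2 is a residue.
(3/31) = −1, so 3 is the smallest positive non-residue mod 31.

3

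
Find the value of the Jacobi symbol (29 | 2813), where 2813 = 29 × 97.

0

Reciprocity: 29 ≡ 1 and 2813 ≡ 1 (mod 4), so (29/2813) = +(2813/29).
Reduce top mod 29: now compute (0/29).
Top reduces to 0: gcd > 1, so the symbol is 0.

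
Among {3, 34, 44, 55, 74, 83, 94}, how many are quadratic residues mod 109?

(3/109) = +1 → QR.
(34/109) = +1 → QR.
(44/109) = -1 → non-residue.
(55/109) = -1 → non-residue.
(74/109) = +1 → QR.
(83/109) = +1 → QR.
(94/109) = +1 → QR.
Total quadratic residues among the 7: 5.

5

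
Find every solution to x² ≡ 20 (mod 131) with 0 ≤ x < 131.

Since 131 ≡ 3 (mod 4), a square root of 20 is 20^((131+1)/4) = 20^33 mod 131.
Repeated squaring: 20^2≡7, 20^4≡49, 20^8≡43, 20^16≡15, 20^32≡94 (mod 131).
20^33 = 20^(32+1) ≡ 46 (mod 131).
Check: 46² = 2116 ≡ 20 (mod 131). The two roots are 46 and 85.

46, 85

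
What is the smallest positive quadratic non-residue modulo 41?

3

(2/41) = +1, so 2 is a residue.
(3/41) = −1, so 3 is the smallest positive non-residue mod 41.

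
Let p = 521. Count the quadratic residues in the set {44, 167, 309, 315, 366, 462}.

4

(44/521) = +1 → QR.
(167/521) = -1 → non-residue.
(309/521) = +1 → QR.
(315/521) = -1 → non-residue.
(366/521) = +1 → QR.
(462/521) = +1 → QR.
Total quadratic residues among the 6: 4.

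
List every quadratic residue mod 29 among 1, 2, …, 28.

Square k = 1,…,14 (k and 29−k give the same square):
1²=1, 2²=4, 3²=9, 4²=16, 5²=25, 6²≡7, 7²≡20, 8²≡6, 9²≡23, 10²≡13, 11²≡5, 12²≡28, 13²≡24, 14²≡22 (mod 29).
So the quadratic residues mod 29 are {1, 4, 5, 6, 7, 9, 13, 16, 20, 22, 23, 24, 25, 28}.

1 4 5 6 7 9 13 16 20 22 23 24 25 28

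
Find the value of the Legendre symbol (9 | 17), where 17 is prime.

Euler's criterion: (9/17) ≡ 9^8 (mod 17).
9^2 ≡ 13 (mod 17)
9^4 ≡ 16 (mod 17)
9^8 ≡ 1 (mod 17)
9^8 = 9^(8) ≡ 1 (mod 17).
Result is 1, so (9/17) = 1.

1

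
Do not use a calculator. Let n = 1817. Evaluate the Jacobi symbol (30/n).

1

Pull out 2: since 1817 ≡ 1 (mod 8), (2/1817) = +1.
Reciprocity: 15 ≡ 3 and 1817 ≡ 1 (mod 4), so (15/1817) = +(1817/15).
Reduce top mod 15: now compute (2/15).
Pull out 2: since 15 ≡ 7 (mod 8), (2/15) = +1.
Reached (1/15) = 1. Collecting the sign flips along the way, the symbol is +1.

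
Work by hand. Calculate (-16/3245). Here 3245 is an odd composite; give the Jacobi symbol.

1

First reduce: -16 ≡ 3229 (mod 3245).
Reciprocity: 3229 ≡ 1 and 3245 ≡ 1 (mod 4), so (3229/3245) = +(3245/3229).
Reduce top mod 3229: now compute (16/3229).
Pull out 2^4: since 3229 ≡ 5 (mod 8), (2/3229) = -1, so (2/3229)^4 = +1.
Reached (1/3229) = 1. Collecting the sign flips along the way, the symbol is +1.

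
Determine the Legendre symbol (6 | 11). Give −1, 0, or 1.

-1

Pull out 2: since 11 ≡ 3 (mod 8), (2/11) = -1.
Reciprocity: 3 ≡ 3 and 11 ≡ 3 (mod 4), so (3/11) = −(11/3).
Reduce top mod 3: now compute (2/3).
Pull out 2: since 3 ≡ 3 (mod 8), (2/3) = -1.
Reached (1/3) = 1. Collecting the sign flips along the way, the symbol is -1.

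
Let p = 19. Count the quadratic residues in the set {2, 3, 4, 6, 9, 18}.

3

(2/19) = -1 → non-residue.
(3/19) = -1 → non-residue.
(4/19) = +1 → QR.
(6/19) = +1 → QR.
(9/19) = +1 → QR.
(18/19) = -1 → non-residue.
Total quadratic residues among the 6: 3.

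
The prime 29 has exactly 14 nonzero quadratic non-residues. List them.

Square k = 1,…,14 (k and 29−k give the same square):
1²=1, 2²=4, 3²=9, 4²=16, 5²=25, 6²≡7, 7²≡20, 8²≡6, 9²≡23, 10²≡13, 11²≡5, 12²≡28, 13²≡24, 14²≡22 (mod 29).
The residues are {1, 4, 5, 6, 7, 9, 13, 16, 20, 22, 23, 24, 25, 28}; the non-residues are the remaining 14 nonzero classes.

2 3 8 10 11 12 14 15 17 18 19 21 26 27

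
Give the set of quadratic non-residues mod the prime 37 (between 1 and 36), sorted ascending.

2,5,6,8,13,14,15,17,18,19,20,22,23,24,29,31,32,35

Square k = 1,…,18 (k and 37−k give the same square):
1²=1, 2²=4, 3²=9, 4²=16, 5²=25, 6²=36, 7²≡12, 8²≡27, 9²≡7, 10²≡26, 11²≡10, 12²≡33, 13²≡21, 14²≡11, 15²≡3, 16²≡34, 17²≡30, 18²≡28 (mod 37).
The residues are {1, 3, 4, 7, 9, 10, 11, 12, 16, 21, 25, 26, 27, 28, 30, 33, 34, 36}; the non-residues are the remaining 18 nonzero classes.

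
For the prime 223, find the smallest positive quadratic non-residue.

(2/223) = +1, so 2 is a residue.
(3/223) = −1, so 3 is the smallest positive non-residue mod 223.

3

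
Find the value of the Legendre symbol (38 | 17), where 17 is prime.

1

First reduce: 38 ≡ 4 (mod 17).
Pull out 2^2: since 17 ≡ 1 (mod 8), (2/17) = +1, so (2/17)^2 = +1.
Reached (1/17) = 1. Collecting the sign flips along the way, the symbol is +1.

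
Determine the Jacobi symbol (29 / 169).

Reciprocity: 29 ≡ 1 and 169 ≡ 1 (mod 4), so (29/169) = +(169/29).
Reduce top mod 29: now compute (24/29).
Pull out 2^3: since 29 ≡ 5 (mod 8), (2/29) = -1, so (2/29)^3 = -1.
Reciprocity: 3 ≡ 3 and 29 ≡ 1 (mod 4), so (3/29) = +(29/3).
Reduce top mod 3: now compute (2/3).
Pull out 2: since 3 ≡ 3 (mod 8), (2/3) = -1.
Reached (1/3) = 1. Collecting the sign flips along the way, the symbol is +1.

1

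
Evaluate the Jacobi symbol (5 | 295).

Reciprocity: 5 ≡ 1 and 295 ≡ 3 (mod 4), so (5/295) = +(295/5).
Reduce top mod 5: now compute (0/5).
Top reduces to 0: gcd > 1, so the symbol is 0.

0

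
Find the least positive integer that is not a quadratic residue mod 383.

5

(2/383) = +1, so 2 is a residue.
(3/383) = +1, so 3 is a residue.
(4/383) = +1, so 4 is a residue.
(5/383) = −1, so 5 is the smallest positive non-residue mod 383.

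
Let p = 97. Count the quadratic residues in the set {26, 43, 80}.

(26/97) = -1 → non-residue.
(43/97) = +1 → QR.
(80/97) = -1 → non-residue.
Total quadratic residues among the 3: 1.

1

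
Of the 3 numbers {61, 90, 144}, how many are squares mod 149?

(61/149) = +1 → QR.
(90/149) = -1 → non-residue.
(144/149) = +1 → QR.
Total quadratic residues among the 3: 2.

2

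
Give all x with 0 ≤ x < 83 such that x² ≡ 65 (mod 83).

27, 56

Since 83 ≡ 3 (mod 4), a square root of 65 is 65^((83+1)/4) = 65^21 mod 83.
Repeated squaring: 65^2≡75, 65^4≡64, 65^8≡29, 65^16≡11 (mod 83).
65^21 = 65^(16+4+1) ≡ 27 (mod 83).
Check: 27² = 729 ≡ 65 (mod 83). The two roots are 27 and 56.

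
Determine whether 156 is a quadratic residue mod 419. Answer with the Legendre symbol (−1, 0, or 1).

Euler's criterion: (156/419) ≡ 156^209 (mod 419).
156^2 ≡ 34 (mod 419)
156^4 ≡ 318 (mod 419)
156^8 ≡ 145 (mod 419)
156^16 ≡ 75 (mod 419)
156^32 ≡ 178 (mod 419)
156^64 ≡ 259 (mod 419)
156^128 ≡ 41 (mod 419)
156^209 = 156^(128+64+16+1) ≡ 1 (mod 419).
Result is 1, so (156/419) = 1.

1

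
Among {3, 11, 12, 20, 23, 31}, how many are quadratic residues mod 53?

(3/53) = -1 → non-residue.
(11/53) = +1 → QR.
(12/53) = -1 → non-residue.
(20/53) = -1 → non-residue.
(23/53) = -1 → non-residue.
(31/53) = -1 → non-residue.
Total quadratic residues among the 6: 1.

1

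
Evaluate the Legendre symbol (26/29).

-1

Euler's criterion: (26/29) ≡ 26^14 (mod 29).
26^2 ≡ 9 (mod 29)
26^4 ≡ 23 (mod 29)
26^8 ≡ 7 (mod 29)
26^14 = 26^(8+4+2) ≡ 28 (mod 29).
Result is 28 ≡ −1, so (26/29) = −1.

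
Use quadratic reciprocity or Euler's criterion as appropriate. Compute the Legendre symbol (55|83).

-1

Reciprocity: 55 ≡ 3 and 83 ≡ 3 (mod 4), so (55/83) = −(83/55).
Reduce top mod 55: now compute (28/55).
Pull out 2^2: since 55 ≡ 7 (mod 8), (2/55) = +1, so (2/55)^2 = +1.
Reciprocity: 7 ≡ 3 and 55 ≡ 3 (mod 4), so (7/55) = −(55/7).
Reduce top mod 7: now compute (6/7).
Pull out 2: since 7 ≡ 7 (mod 8), (2/7) = +1.
Reciprocity: 3 ≡ 3 and 7 ≡ 3 (mod 4), so (3/7) = −(7/3).
Reduce top mod 3: now compute (1/3).
Reached (1/3) = 1. Collecting the sign flips along the way, the symbol is -1.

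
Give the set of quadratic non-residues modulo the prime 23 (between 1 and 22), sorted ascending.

Square k = 1,…,11 (k and 23−k give the same square):
1²=1, 2²=4, 3²=9, 4²=16, 5²≡2, 6²≡13, 7²≡3, 8²≡18, 9²≡12, 10²≡8, 11²≡6 (mod 23).
The residues are {1, 2, 3, 4, 6, 8, 9, 12, 13, 16, 18}; the non-residues are the remaining 11 nonzero classes.

5, 7, 10, 11, 14, 15, 17, 19, 20, 21, 22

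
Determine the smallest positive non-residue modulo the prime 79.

(2/79) = +1, so 2 is a residue.
(3/79) = −1, so 3 is the smallest positive non-residue mod 79.

3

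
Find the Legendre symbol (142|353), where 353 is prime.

-1

Pull out 2: since 353 ≡ 1 (mod 8), (2/353) = +1.
Reciprocity: 71 ≡ 3 and 353 ≡ 1 (mod 4), so (71/353) = +(353/71).
Reduce top mod 71: now compute (69/71).
Reciprocity: 69 ≡ 1 and 71 ≡ 3 (mod 4), so (69/71) = +(71/69).
Reduce top mod 69: now compute (2/69).
Pull out 2: since 69 ≡ 5 (mod 8), (2/69) = -1.
Reached (1/69) = 1. Collecting the sign flips along the way, the symbol is -1.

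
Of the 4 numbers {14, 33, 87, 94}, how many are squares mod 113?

(14/113) = +1 → QR.
(33/113) = -1 → non-residue.
(87/113) = +1 → QR.
(94/113) = -1 → non-residue.
Total quadratic residues among the 4: 2.

2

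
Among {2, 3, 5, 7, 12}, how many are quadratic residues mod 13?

2

(2/13) = -1 → non-residue.
(3/13) = +1 → QR.
(5/13) = -1 → non-residue.
(7/13) = -1 → non-residue.
(12/13) = +1 → QR.
Total quadratic residues among the 5: 2.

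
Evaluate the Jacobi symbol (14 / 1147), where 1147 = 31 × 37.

Pull out 2: since 1147 ≡ 3 (mod 8), (2/1147) = -1.
Reciprocity: 7 ≡ 3 and 1147 ≡ 3 (mod 4), so (7/1147) = −(1147/7).
Reduce top mod 7: now compute (6/7).
Pull out 2: since 7 ≡ 7 (mod 8), (2/7) = +1.
Reciprocity: 3 ≡ 3 and 7 ≡ 3 (mod 4), so (3/7) = −(7/3).
Reduce top mod 3: now compute (1/3).
Reached (1/3) = 1. Collecting the sign flips along the way, the symbol is -1.

-1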